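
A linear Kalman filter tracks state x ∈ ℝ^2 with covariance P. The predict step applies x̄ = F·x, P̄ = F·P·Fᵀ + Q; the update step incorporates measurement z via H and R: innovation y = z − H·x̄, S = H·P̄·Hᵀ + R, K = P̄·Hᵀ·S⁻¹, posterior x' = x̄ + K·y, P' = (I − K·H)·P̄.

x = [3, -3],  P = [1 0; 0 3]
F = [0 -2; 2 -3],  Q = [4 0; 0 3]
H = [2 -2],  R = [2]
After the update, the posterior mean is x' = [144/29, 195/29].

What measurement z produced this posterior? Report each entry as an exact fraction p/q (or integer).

z = [-3]

x̄ = F·x = [6, 15]
P̄ = F·P·Fᵀ + Q = [16 18; 18 34]
S = H·P̄·Hᵀ + R = [58]
K = P̄·Hᵀ·S⁻¹ = [-2/29; -16/29]
x' − x̄ = [-30/29, -240/29] = K·y
y = (KᵀK)⁻¹·Kᵀ·(x' − x̄) = [15]
z = y + H·x̄ = [15] + [-18] = [-3]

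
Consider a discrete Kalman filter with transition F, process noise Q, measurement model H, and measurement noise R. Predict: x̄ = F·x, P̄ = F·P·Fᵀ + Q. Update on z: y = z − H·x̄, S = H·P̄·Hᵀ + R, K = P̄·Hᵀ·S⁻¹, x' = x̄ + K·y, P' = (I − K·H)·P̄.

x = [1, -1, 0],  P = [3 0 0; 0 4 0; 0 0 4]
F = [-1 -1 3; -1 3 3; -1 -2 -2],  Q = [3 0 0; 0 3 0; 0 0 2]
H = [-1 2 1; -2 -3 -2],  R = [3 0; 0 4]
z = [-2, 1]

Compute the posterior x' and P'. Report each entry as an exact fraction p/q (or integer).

x̄ = F·x = [0, -4, 1]
P̄ = F·P·Fᵀ + Q = [46 27 -13; 27 78 -45; -13 -45 37]
y = z − H·x̄ = [5, -9]
S = H·P̄·Hᵀ + R = [136 -162; -162 718]
K = P̄·Hᵀ·S⁻¹ = [-6851/17851 -10401/35702; 7059/17851 -3330/17851; -7313/35702 1338/17851]
x' = x̄ + K·y = [25099/35702, -6139/17851, -24947/35702]
P' = (I − K·H)·P̄ = [44835/35702 27762/17851 -107319/35702; 27762/17851 140082/17851 -231225/17851; -107319/35702 -231225/17851 397821/17851]

x' = [25099/35702, -6139/17851, -24947/35702]
P' = [44835/35702 27762/17851 -107319/35702; 27762/17851 140082/17851 -231225/17851; -107319/35702 -231225/17851 397821/17851]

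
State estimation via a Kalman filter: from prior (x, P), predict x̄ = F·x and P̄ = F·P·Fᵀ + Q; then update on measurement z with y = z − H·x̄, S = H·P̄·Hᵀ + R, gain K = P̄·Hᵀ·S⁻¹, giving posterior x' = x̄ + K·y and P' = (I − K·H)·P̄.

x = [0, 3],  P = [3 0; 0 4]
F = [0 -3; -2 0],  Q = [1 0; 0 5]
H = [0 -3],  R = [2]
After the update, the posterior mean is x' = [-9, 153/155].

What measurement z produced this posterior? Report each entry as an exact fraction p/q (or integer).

z = [-3]

x̄ = F·x = [-9, 0]
P̄ = F·P·Fᵀ + Q = [37 0; 0 17]
S = H·P̄·Hᵀ + R = [155]
K = P̄·Hᵀ·S⁻¹ = [0; -51/155]
x' − x̄ = [0, 153/155] = K·y
y = (KᵀK)⁻¹·Kᵀ·(x' − x̄) = [-3]
z = y + H·x̄ = [-3] + [0] = [-3]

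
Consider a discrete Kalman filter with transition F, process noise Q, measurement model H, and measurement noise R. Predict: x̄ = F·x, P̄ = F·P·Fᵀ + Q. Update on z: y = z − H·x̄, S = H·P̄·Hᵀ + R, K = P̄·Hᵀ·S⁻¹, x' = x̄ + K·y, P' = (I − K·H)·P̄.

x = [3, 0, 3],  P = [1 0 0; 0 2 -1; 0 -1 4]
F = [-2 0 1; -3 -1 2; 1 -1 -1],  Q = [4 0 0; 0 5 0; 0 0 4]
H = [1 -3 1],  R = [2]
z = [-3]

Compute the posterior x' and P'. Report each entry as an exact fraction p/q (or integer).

x' = [-543/295, 24/295, -252/295]
P' = [2096/295 587/295 -411/295; 587/295 419/295 468/295; -411/295 468/295 1871/295]

x̄ = F·x = [-3, -3, 0]
P̄ = F·P·Fᵀ + Q = [12 15 -5; 15 36 -8; -5 -8 9]
y = z − H·x̄ = [-9]
S = H·P̄·Hᵀ + R = [295]
K = P̄·Hᵀ·S⁻¹ = [-38/295; -101/295; 28/295]
x' = x̄ + K·y = [-543/295, 24/295, -252/295]
P' = (I − K·H)·P̄ = [2096/295 587/295 -411/295; 587/295 419/295 468/295; -411/295 468/295 1871/295]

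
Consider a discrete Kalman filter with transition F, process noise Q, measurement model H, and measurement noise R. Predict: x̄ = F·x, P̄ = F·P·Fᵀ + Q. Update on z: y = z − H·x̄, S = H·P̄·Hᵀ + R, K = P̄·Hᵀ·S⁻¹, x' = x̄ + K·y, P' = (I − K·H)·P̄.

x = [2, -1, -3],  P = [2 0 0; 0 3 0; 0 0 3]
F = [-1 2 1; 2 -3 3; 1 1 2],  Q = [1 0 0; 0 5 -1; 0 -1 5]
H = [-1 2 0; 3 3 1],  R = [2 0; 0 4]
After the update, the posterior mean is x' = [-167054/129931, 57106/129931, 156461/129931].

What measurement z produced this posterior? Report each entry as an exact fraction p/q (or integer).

z = [2, -1]

x̄ = F·x = [-7, -2, -5]
P̄ = F·P·Fᵀ + Q = [18 -13 10; -13 67 12; 10 12 22]
S = H·P̄·Hᵀ + R = [340 323; 323 689]
K = P̄·Hᵀ·S⁻¹ = [-38391/129931 1336/7643; 45081/129931 687/7643; -18778/129931 1494/7643]
x' − x̄ = [742463/129931, 316968/129931, 806116/129931] = K·y
y = (KᵀK)⁻¹·Kᵀ·(x' − x̄) = [-1, 31]
z = y + H·x̄ = [-1, 31] + [3, -32] = [2, -1]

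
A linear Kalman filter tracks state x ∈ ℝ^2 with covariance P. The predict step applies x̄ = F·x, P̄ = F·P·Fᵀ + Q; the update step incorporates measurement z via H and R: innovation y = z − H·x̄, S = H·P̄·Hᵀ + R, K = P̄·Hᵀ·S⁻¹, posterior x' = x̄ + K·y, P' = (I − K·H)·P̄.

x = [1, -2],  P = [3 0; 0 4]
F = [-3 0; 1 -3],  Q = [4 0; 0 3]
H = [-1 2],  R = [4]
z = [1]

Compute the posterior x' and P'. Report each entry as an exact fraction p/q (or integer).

x' = [67/239, 185/239]
P' = [5008/239 2406/239; 2406/239 1389/239]

x̄ = F·x = [-3, 7]
P̄ = F·P·Fᵀ + Q = [31 -9; -9 42]
y = z − H·x̄ = [-16]
S = H·P̄·Hᵀ + R = [239]
K = P̄·Hᵀ·S⁻¹ = [-49/239; 93/239]
x' = x̄ + K·y = [67/239, 185/239]
P' = (I − K·H)·P̄ = [5008/239 2406/239; 2406/239 1389/239]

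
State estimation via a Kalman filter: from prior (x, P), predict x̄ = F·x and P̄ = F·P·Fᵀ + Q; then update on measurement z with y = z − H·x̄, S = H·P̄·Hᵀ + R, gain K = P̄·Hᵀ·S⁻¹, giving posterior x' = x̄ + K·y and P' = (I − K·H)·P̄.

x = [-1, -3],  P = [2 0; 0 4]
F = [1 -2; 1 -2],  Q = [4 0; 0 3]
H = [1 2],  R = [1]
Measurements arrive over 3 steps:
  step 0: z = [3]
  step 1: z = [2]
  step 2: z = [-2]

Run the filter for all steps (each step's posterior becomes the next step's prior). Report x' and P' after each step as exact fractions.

step 0: x' = [199/179, 175/179], P' = [574/179 -258/179; -258/179 159/179]
step 1: x' = [14129/23221, 15751/23221], P' = [74326/23221 -33442/23221; -33442/23221 20621/23221]
step 2: x' = [-2016101/3009959, -2004747/3009959], P' = [9634254/3009959 -4334818/3009959; -4334818/3009959 2672939/3009959]

step 0: x̄ = F·x = [5, 5]
step 0: P̄ = F·P·Fᵀ + Q = [22 18; 18 21]
step 0: y = z − H·x̄ = [-12]
step 0: S = H·P̄·Hᵀ + R = [179]
step 0: K = P̄·Hᵀ·S⁻¹ = [58/179; 60/179]
step 0: x' = x̄ + K·y = [199/179, 175/179]
step 0: P' = (I − K·H)·P̄ = [574/179 -258/179; -258/179 159/179]
step 1: x̄ = F·x = [-151/179, -151/179]
step 1: P̄ = F·P·Fᵀ + Q = [2958/179 2242/179; 2242/179 2779/179]
step 1: y = z − H·x̄ = [811/179]
step 1: S = H·P̄·Hᵀ + R = [23221/179]
step 1: K = P̄·Hᵀ·S⁻¹ = [7442/23221; 7800/23221]
step 1: x' = x̄ + K·y = [14129/23221, 15751/23221]
step 1: P' = (I − K·H)·P̄ = [74326/23221 -33442/23221; -33442/23221 20621/23221]
step 2: x̄ = F·x = [-17373/23221, -17373/23221]
step 2: P̄ = F·P·Fᵀ + Q = [383462/23221 290578/23221; 290578/23221 360241/23221]
step 2: y = z − H·x̄ = [5677/23221]
step 2: S = H·P̄·Hᵀ + R = [3009959/23221]
step 2: K = P̄·Hᵀ·S⁻¹ = [964618/3009959; 1011060/3009959]
step 2: x' = x̄ + K·y = [-2016101/3009959, -2004747/3009959]
step 2: P' = (I − K·H)·P̄ = [9634254/3009959 -4334818/3009959; -4334818/3009959 2672939/3009959]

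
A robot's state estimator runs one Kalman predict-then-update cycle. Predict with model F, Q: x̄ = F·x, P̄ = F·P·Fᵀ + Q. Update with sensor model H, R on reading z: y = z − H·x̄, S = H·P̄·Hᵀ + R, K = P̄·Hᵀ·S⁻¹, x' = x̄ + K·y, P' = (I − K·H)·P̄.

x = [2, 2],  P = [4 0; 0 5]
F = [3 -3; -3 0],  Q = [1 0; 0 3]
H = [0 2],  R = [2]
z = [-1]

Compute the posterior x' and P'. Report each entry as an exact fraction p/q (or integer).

x̄ = F·x = [0, -6]
P̄ = F·P·Fᵀ + Q = [82 -36; -36 39]
y = z − H·x̄ = [11]
S = H·P̄·Hᵀ + R = [158]
K = P̄·Hᵀ·S⁻¹ = [-36/79; 39/79]
x' = x̄ + K·y = [-396/79, -45/79]
P' = (I − K·H)·P̄ = [3886/79 -36/79; -36/79 39/79]

x' = [-396/79, -45/79]
P' = [3886/79 -36/79; -36/79 39/79]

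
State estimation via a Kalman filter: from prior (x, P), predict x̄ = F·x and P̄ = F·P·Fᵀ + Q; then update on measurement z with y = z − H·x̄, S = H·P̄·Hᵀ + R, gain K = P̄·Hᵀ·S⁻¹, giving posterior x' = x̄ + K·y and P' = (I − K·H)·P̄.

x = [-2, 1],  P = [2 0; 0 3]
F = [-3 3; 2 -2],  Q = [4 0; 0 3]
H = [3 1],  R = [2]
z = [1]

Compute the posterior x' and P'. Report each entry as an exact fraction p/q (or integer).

x̄ = F·x = [9, -6]
P̄ = F·P·Fᵀ + Q = [49 -30; -30 23]
y = z − H·x̄ = [-20]
S = H·P̄·Hᵀ + R = [286]
K = P̄·Hᵀ·S⁻¹ = [9/22; -67/286]
x' = x̄ + K·y = [9/11, -188/143]
P' = (I − K·H)·P̄ = [25/22 -57/22; -57/22 2089/286]

x' = [9/11, -188/143]
P' = [25/22 -57/22; -57/22 2089/286]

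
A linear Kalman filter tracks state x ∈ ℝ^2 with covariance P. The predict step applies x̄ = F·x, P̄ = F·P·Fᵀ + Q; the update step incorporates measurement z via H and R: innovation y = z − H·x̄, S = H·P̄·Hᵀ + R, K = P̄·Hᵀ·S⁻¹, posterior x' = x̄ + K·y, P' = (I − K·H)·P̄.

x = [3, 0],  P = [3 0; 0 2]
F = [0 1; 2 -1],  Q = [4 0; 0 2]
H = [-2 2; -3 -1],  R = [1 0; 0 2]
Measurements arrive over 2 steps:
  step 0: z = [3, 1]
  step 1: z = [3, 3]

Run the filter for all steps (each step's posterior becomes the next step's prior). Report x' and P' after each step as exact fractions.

step 0: x' = [-292/513, 53/54], P' = [70/513 2/27; 2/27 7/27]
step 1: x' = [-96903/85874, 104899/601118], P' = [5748/42937 2921/42937; 2921/42937 71741/300559]

step 0: x̄ = F·x = [0, 6]
step 0: P̄ = F·P·Fᵀ + Q = [6 -2; -2 16]
step 0: y = z − H·x̄ = [-9, 7]
step 0: S = H·P̄·Hᵀ + R = [105 12; 12 60]
step 0: K = P̄·Hᵀ·S⁻¹ = [-64/513 -124/513; 10/27 -13/54]
step 0: x' = x̄ + K·y = [-292/513, 53/54]
step 0: P' = (I − K·H)·P̄ = [70/513 2/27; 2/27 7/27]
step 1: x̄ = F·x = [53/54, -725/342]
step 1: P̄ = F·P·Fᵀ + Q = [115/27 -1/9; -1/9 143/57]
step 1: y = z − H·x̄ = [4721/513, 218/57]
step 1: S = H·P̄·Hᵀ + R = [14857/513 1196/57; 1196/57 2404/57]
step 1: K = P̄·Hᵀ·S⁻¹ = [-5654/42937 -20165/85874; 102588/300559 -66541/300559]
step 1: x' = x̄ + K·y = [-96903/85874, 104899/601118]
step 1: P' = (I − K·H)·P̄ = [5748/42937 2921/42937; 2921/42937 71741/300559]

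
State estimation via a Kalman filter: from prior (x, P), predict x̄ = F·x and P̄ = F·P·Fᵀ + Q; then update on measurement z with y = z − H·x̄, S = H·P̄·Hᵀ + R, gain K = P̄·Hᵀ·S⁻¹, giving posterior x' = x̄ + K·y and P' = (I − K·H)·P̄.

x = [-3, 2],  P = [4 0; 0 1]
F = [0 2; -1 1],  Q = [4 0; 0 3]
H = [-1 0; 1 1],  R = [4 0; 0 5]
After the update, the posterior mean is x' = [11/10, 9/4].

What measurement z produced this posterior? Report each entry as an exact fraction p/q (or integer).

z = [-1, 2]

x̄ = F·x = [4, 5]
P̄ = F·P·Fᵀ + Q = [8 2; 2 8]
S = H·P̄·Hᵀ + R = [12 -10; -10 25]
K = P̄·Hᵀ·S⁻¹ = [-1/2 1/5; 1/4 1/2]
x' − x̄ = [-29/10, -11/4] = K·y
y = (KᵀK)⁻¹·Kᵀ·(x' − x̄) = [3, -7]
z = y + H·x̄ = [3, -7] + [-4, 9] = [-1, 2]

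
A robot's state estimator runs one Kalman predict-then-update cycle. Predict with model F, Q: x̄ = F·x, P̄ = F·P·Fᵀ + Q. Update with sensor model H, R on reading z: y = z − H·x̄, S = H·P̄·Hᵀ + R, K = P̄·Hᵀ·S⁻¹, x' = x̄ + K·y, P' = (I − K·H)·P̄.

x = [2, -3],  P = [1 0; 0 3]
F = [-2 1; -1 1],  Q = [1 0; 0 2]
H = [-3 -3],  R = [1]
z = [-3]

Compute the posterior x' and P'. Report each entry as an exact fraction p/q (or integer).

x' = [2/217, 202/217]
P' = [215/217 -202/217; -202/217 213/217]

x̄ = F·x = [-7, -5]
P̄ = F·P·Fᵀ + Q = [8 5; 5 6]
y = z − H·x̄ = [-39]
S = H·P̄·Hᵀ + R = [217]
K = P̄·Hᵀ·S⁻¹ = [-39/217; -33/217]
x' = x̄ + K·y = [2/217, 202/217]
P' = (I − K·H)·P̄ = [215/217 -202/217; -202/217 213/217]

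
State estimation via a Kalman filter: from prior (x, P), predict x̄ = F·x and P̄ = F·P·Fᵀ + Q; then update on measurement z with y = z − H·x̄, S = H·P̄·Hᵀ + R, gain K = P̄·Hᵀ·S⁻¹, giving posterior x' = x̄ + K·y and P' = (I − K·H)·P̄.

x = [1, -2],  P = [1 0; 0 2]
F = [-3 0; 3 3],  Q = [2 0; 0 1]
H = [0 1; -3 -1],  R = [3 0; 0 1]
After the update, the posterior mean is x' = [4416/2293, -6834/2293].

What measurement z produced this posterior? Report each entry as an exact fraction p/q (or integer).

x̄ = F·x = [-3, -3]
P̄ = F·P·Fᵀ + Q = [11 -9; -9 28]
S = H·P̄·Hᵀ + R = [31 -1; -1 74]
K = P̄·Hᵀ·S⁻¹ = [-690/2293 -753/2293; 2071/2293 -3/2293]
x' − x̄ = [11295/2293, 45/2293] = K·y
y = (KᵀK)⁻¹·Kᵀ·(x' − x̄) = [0, -15]
z = y + H·x̄ = [0, -15] + [-3, 12] = [-3, -3]

z = [-3, -3]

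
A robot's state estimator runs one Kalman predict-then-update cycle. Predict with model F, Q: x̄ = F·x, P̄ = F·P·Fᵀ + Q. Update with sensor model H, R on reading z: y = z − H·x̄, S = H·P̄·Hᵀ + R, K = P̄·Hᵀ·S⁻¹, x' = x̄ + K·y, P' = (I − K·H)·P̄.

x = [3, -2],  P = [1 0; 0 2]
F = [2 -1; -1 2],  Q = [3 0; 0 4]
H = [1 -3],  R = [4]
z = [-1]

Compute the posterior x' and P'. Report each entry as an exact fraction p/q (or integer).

x' = [259/83, 94/83]
P' = [765/166 219/166; 219/166 133/166]

x̄ = F·x = [8, -7]
P̄ = F·P·Fᵀ + Q = [9 -6; -6 13]
y = z − H·x̄ = [-30]
S = H·P̄·Hᵀ + R = [166]
K = P̄·Hᵀ·S⁻¹ = [27/166; -45/166]
x' = x̄ + K·y = [259/83, 94/83]
P' = (I − K·H)·P̄ = [765/166 219/166; 219/166 133/166]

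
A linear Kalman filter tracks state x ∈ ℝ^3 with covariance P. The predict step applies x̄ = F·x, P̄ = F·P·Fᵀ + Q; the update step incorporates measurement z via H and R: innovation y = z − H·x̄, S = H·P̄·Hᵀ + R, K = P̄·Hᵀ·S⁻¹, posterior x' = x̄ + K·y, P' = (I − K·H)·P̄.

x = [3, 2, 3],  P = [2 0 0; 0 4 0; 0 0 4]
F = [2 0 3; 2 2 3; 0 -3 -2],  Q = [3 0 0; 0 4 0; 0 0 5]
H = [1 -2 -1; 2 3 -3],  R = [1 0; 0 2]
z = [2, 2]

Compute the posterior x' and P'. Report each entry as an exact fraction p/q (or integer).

x' = [2473/785, -21/785, 1089/785]
P' = [1457019/86350 81046/43175 51246/3925; 81046/43175 14728/43175 5928/3925; 51246/3925 5928/3925 40458/3925]

x̄ = F·x = [15, 19, -12]
P̄ = F·P·Fᵀ + Q = [47 44 -24; 44 64 -48; -24 -48 57]
y = z − H·x̄ = [13, -121]
S = H·P̄·Hᵀ + R = [41 -187; -187 2959]
K = P̄·Hᵀ·S⁻¹ = [493/7850 9039/86350; -1238/3925 5326/43175; -1068/3925 -549/3925]
x' = x̄ + K·y = [2473/785, -21/785, 1089/785]
P' = (I − K·H)·P̄ = [1457019/86350 81046/43175 51246/3925; 81046/43175 14728/43175 5928/3925; 51246/3925 5928/3925 40458/3925]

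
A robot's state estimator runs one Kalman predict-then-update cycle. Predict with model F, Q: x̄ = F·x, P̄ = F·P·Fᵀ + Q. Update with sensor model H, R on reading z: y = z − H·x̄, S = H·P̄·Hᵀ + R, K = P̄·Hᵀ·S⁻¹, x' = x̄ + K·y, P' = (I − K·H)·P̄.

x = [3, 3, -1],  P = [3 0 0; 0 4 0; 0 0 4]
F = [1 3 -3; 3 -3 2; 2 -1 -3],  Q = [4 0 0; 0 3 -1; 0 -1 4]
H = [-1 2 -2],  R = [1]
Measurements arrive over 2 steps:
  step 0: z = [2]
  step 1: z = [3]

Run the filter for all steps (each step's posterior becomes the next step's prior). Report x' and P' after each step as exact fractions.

step 0: x' = [5787/916, 4933/916, 285/229], P' = [14283/916 2689/916 -1083/229; 2689/916 33087/916 7910/229; -1083/229 7910/229 8468/229]
step 1: x' = [6242587/372178, 632345/372178, -6090263/744356], P' = [30796371/372178 6335105/186089 -1353932/186089; 6335105/186089 5419937/186089 4541443/372178; -1353932/186089 4541443/372178 12029961/744356]

step 0: x̄ = F·x = [15, -2, 6]
step 0: P̄ = F·P·Fᵀ + Q = [79 -51 30; -51 82 5; 30 5 56]
step 0: y = z − H·x̄ = [33]
step 0: S = H·P̄·Hᵀ + R = [916]
step 0: K = P̄·Hᵀ·S⁻¹ = [-241/916; 205/916; -33/229]
step 0: x' = x̄ + K·y = [5787/916, 4933/916, 285/229]
step 0: P' = (I − K·H)·P̄ = [14283/916 2689/916 -1083/229; 2689/916 33087/916 7910/229; -1083/229 7910/229 8468/229]
step 1: x̄ = F·x = [8583/458, 2421/458, 3221/916]
step 1: P̄ = F·P·Fᵀ + Q = [23296/229 15723/229 48373/458; 15723/229 21125/229 99875/458; 48373/458 99875/458 629799/916]
step 1: y = z − H·x̄ = [4168/229]
step 1: S = H·P̄·Hᵀ + R = [372178/229]
step 1: K = P̄·Hᵀ·S⁻¹ = [-40223/372178; -36674/186089; -239211/372178]
step 1: x' = x̄ + K·y = [6242587/372178, 632345/372178, -6090263/744356]
step 1: P' = (I − K·H)·P̄ = [30796371/372178 6335105/186089 -1353932/186089; 6335105/186089 5419937/186089 4541443/372178; -1353932/186089 4541443/372178 12029961/744356]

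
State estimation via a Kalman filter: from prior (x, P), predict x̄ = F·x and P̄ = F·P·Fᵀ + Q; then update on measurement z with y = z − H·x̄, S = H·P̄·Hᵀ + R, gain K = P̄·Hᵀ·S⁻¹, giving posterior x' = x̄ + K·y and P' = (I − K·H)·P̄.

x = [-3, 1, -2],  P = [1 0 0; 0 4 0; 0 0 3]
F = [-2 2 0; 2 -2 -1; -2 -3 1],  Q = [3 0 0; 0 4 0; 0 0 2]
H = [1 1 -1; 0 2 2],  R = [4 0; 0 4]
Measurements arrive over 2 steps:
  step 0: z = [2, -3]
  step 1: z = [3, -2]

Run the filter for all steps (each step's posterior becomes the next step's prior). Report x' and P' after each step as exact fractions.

step 0: x' = [8146/1197, -212/63, 916/513], P' = [3190/399 -86/21 640/171; -86/21 67/21 -23/9; 640/171 -23/9 1489/513]
step 1: x' = [-685459/133781, 32076110/8160641, -38209840/8160641], P' = [2563949/133781 -1360727/133781 1244742/133781; -1360727/133781 52606797/8160641 -45273930/8160641; 1244742/133781 -45273930/8160641 45969244/8160641]

step 0: x̄ = F·x = [8, -6, 1]
step 0: P̄ = F·P·Fᵀ + Q = [23 -20 -20; -20 27 17; -20 17 45]
step 0: y = z − H·x̄ = [1, 7]
step 0: S = H·P̄·Hᵀ + R = [65 -116; -116 428]
step 0: K = P̄·Hᵀ·S⁻¹ = [47/1197 -211/1197; 26/63 20/63; -220/513 89/513]
step 0: x' = x̄ + K·y = [8146/1197, -212/63, 916/513]
step 0: P' = (I − K·H)·P̄ = [3190/399 -86/21 640/171; -86/21 67/21 -23/9; 640/171 -23/9 1489/513]
step 1: x̄ = F·x = [-8116/399, 66632/3591, -6212/3591]
step 1: P̄ = F·P·Fᵀ + Q = [10707/133 -25898/399 -3172/399; -25898/399 212635/3591 17474/3591; -3172/399 17474/3591 60388/3591]
step 1: y = z − H·x̄ = [10973/3591, -2246/63]
step 1: S = H·P̄·Hᵀ + R = [132460/3591 -3838/63; -3838/63 7288/21]
step 1: K = P̄·Hᵀ·S⁻¹ = [-10380/133781 -115985/267562; 3719095/8160641 7332867/16321282; -3828478/8160641 347657/8160641]
step 1: x' = x̄ + K·y = [-685459/133781, 32076110/8160641, -38209840/8160641]
step 1: P' = (I − K·H)·P̄ = [2563949/133781 -1360727/133781 1244742/133781; -1360727/133781 52606797/8160641 -45273930/8160641; 1244742/133781 -45273930/8160641 45969244/8160641]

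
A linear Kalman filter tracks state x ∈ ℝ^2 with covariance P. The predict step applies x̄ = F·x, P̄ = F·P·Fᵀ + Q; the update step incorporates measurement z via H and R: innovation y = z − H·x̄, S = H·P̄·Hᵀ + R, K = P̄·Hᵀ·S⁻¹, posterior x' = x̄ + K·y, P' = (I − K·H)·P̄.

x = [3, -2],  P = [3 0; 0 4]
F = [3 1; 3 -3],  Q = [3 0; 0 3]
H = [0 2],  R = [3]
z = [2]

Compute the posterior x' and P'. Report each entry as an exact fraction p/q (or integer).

x' = [343/89, 103/89]
P' = [2726/89 15/89; 15/89 66/89]

x̄ = F·x = [7, 15]
P̄ = F·P·Fᵀ + Q = [34 15; 15 66]
y = z − H·x̄ = [-28]
S = H·P̄·Hᵀ + R = [267]
K = P̄·Hᵀ·S⁻¹ = [10/89; 44/89]
x' = x̄ + K·y = [343/89, 103/89]
P' = (I − K·H)·P̄ = [2726/89 15/89; 15/89 66/89]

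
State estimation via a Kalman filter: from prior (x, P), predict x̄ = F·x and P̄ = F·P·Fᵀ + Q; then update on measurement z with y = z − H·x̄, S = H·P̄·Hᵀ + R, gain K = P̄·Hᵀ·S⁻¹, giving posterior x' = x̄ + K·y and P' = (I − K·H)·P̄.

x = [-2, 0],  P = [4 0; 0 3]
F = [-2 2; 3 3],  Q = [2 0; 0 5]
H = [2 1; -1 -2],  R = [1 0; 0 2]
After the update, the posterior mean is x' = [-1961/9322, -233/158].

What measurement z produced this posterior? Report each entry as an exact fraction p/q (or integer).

z = [-2, 3]

x̄ = F·x = [4, -6]
P̄ = F·P·Fᵀ + Q = [30 -6; -6 68]
S = H·P̄·Hᵀ + R = [165 -166; -166 280]
K = P̄·Hᵀ·S⁻¹ = [3033/4661 2997/9322; -25/79 -103/158]
x' − x̄ = [-39249/9322, 715/158] = K·y
y = (KᵀK)⁻¹·Kᵀ·(x' − x̄) = [-4, -5]
z = y + H·x̄ = [-4, -5] + [2, 8] = [-2, 3]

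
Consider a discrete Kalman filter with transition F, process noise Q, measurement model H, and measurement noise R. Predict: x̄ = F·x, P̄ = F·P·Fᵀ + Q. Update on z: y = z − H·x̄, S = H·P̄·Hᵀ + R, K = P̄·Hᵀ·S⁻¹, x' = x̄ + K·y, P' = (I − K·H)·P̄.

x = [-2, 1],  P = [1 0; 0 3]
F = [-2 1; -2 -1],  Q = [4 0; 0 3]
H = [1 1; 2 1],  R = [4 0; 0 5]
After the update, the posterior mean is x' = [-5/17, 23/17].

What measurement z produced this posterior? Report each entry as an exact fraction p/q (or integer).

z = [2, -1]

x̄ = F·x = [5, 3]
P̄ = F·P·Fᵀ + Q = [11 1; 1 10]
S = H·P̄·Hᵀ + R = [27 35; 35 63]
K = P̄·Hᵀ·S⁻¹ = [-7/68 201/476; 39/68 -61/476]
x' − x̄ = [-90/17, -28/17] = K·y
y = (KᵀK)⁻¹·Kᵀ·(x' − x̄) = [-6, -14]
z = y + H·x̄ = [-6, -14] + [8, 13] = [2, -1]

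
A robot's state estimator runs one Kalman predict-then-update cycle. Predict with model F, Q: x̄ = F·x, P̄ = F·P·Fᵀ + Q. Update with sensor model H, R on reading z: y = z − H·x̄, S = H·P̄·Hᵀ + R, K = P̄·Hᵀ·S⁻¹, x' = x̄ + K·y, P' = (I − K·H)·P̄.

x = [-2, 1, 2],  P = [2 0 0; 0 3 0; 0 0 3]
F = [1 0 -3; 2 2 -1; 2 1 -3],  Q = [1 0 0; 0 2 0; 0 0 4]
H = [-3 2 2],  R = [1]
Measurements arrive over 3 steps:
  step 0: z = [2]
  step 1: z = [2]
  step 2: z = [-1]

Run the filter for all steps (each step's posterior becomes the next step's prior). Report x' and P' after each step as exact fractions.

step 0: x̄ = F·x = [-8, -4, -9]
step 0: P̄ = F·P·Fᵀ + Q = [30 13 31; 13 25 23; 31 23 42]
step 0: y = z − H·x̄ = [4]
step 0: S = H·P̄·Hᵀ + R = [195]
step 0: K = P̄·Hᵀ·S⁻¹ = [-2/195; 19/65; 37/195]
step 0: x' = x̄ + K·y = [-1568/195, -184/65, -1607/195]
step 0: P' = (I − K·H)·P̄ = [5846/195 883/65 6119/195; 883/65 542/65 792/65; 6119/195 792/65 6821/195]
step 1: x̄ = F·x = [3253/195, -2633/195, 1133/195]
step 1: P̄ = F·P·Fᵀ + Q = [30716/195 -19636/195 13531/195; -19636/195 24311/195 -2591/195; 13531/195 -2591/195 10091/195]
step 1: y = z − H·x̄ = [4383/65]
step 1: S = H·P̄·Hᵀ + R = [155593/65]
step 1: K = P̄·Hᵀ·S⁻¹ = [-34786/155593; 34116/155593; -8531/155593]
step 1: x' = x̄ + K·y = [749891/466779, 598691/466779, 986350/466779]
step 1: P' = (I − K·H)·P̄ = [17676880/466779 7770052/466779 18693089/466779; 7770052/466779 4475647/466779 7230605/466779; 18693089/466779 7230605/466779 20796232/466779]
step 2: x̄ = F·x = [-2209159/466779, 1710814/466779, -286859/155593]
step 2: P̄ = F·P·Fᵀ + Q = [93151213/466779 -60952693/466779 13453428/155593; -60952693/466779 68805538/466779 -3830375/155593; 13453428/155593 -3830375/155593 9198627/155593]
step 2: y = z − H·x̄ = [-8794730/466779]
step 2: S = H·P̄·Hᵀ + R = [1379613280/466779]
step 2: K = P̄·Hᵀ·S⁻¹ = [-320638457/1379613280; 59497381/275922656; -4443567/68980664]
step 2: x' = x̄ + K·y = [-48814629/137961328, -54855787/137961328, -21726771/34490332]
step 2: P' = (I − K·H)·P̄ = [55065952829/1379613280 4839376871/275922656 2912086283/68980664; 4839376871/275922656 2753583737/275922656 1133807565/68980664; 2912086283/68980664 1133807565/68980664 808025019/17245166]

step 0: x' = [-1568/195, -184/65, -1607/195], P' = [5846/195 883/65 6119/195; 883/65 542/65 792/65; 6119/195 792/65 6821/195]
step 1: x' = [749891/466779, 598691/466779, 986350/466779], P' = [17676880/466779 7770052/466779 18693089/466779; 7770052/466779 4475647/466779 7230605/466779; 18693089/466779 7230605/466779 20796232/466779]
step 2: x' = [-48814629/137961328, -54855787/137961328, -21726771/34490332], P' = [55065952829/1379613280 4839376871/275922656 2912086283/68980664; 4839376871/275922656 2753583737/275922656 1133807565/68980664; 2912086283/68980664 1133807565/68980664 808025019/17245166]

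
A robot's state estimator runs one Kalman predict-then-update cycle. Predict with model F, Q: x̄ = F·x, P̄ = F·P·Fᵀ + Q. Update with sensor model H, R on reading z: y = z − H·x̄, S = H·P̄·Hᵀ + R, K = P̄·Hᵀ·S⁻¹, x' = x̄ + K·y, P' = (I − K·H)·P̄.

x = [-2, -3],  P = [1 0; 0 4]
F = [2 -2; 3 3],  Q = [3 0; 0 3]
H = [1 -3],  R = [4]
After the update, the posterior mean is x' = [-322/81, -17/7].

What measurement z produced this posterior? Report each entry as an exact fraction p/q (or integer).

z = [3]

x̄ = F·x = [2, -15]
P̄ = F·P·Fᵀ + Q = [23 -18; -18 48]
S = H·P̄·Hᵀ + R = [567]
K = P̄·Hᵀ·S⁻¹ = [11/81; -2/7]
x' − x̄ = [-484/81, 88/7] = K·y
y = (KᵀK)⁻¹·Kᵀ·(x' − x̄) = [-44]
z = y + H·x̄ = [-44] + [47] = [3]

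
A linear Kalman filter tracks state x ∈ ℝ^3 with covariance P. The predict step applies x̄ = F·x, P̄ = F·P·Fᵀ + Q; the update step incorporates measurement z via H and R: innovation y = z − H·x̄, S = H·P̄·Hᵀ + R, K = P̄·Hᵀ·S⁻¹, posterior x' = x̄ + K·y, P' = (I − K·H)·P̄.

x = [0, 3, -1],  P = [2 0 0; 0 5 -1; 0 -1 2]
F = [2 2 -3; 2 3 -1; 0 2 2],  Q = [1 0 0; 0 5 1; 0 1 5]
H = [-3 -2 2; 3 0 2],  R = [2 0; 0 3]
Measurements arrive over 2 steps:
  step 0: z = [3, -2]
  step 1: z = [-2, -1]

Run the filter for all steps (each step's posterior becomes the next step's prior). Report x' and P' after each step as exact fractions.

step 0: x' = [-149587/217153, -78212/217153, 23030/217153], P' = [166338/217153 -437102/217153 -220872/217153; -437102/217153 1395997/217153 731073/217153; -220872/217153 731073/217153 448401/217153]
step 1: x' = [34839126/446030723, 18032648/446030723, -324201814/446030723], P' = [1418068431/1784122892 -3816729701/1784122892 -490835172/446030723; -3816729701/1784122892 12320025259/1784122892 1635989655/446030723; -490835172/446030723 1635989655/446030723 1004151651/446030723]

step 0: x̄ = F·x = [9, 10, 4]
step 0: P̄ = F·P·Fᵀ + Q = [59 55 10; 55 66 23; 10 23 25]
step 0: y = z − H·x̄ = [42, -37]
step 0: S = H·P̄·Hᵀ + R = [1253 -853; -853 754]
step 0: K = P̄·Hᵀ·S⁻¹ = [-33277/217153 19090/217153; -9271/217153 50280/217153; 48636/217153 78062/217153]
step 0: x' = x̄ + K·y = [-149587/217153, -78212/217153, 23030/217153]
step 0: P' = (I − K·H)·P̄ = [166338/217153 -437102/217153 -220872/217153; -437102/217153 1395997/217153 731073/217153; -220872/217153 731073/217153 448401/217153]
step 1: x̄ = F·x = [-524688/217153, -556840/217153, -110364/217153]
step 1: P̄ = F·P·Fᵀ + Q = [882874/217153 -259310/217153 -1200460/217153; -259310/217153 6015317/217153 7988729/217153; -1200460/217153 7988729/217153 14311941/217153]
step 1: y = z − H·x̄ = [-2901322/217153, 1577639/217153]
step 1: S = H·P̄·Hᵀ + R = [37073172/217153 18902842/217153; 18902842/217153 51439569/217153]
step 1: K = P̄·Hᵀ·S⁻¹ = [-547427267/3568245784 109174639/1784122892; -101944175/3568245784 545909379/1784122892; 104414754/446030723 178599262/446030723]
step 1: x' = x̄ + K·y = [34839126/446030723, 18032648/446030723, -324201814/446030723]
step 1: P' = (I − K·H)·P̄ = [1418068431/1784122892 -3816729701/1784122892 -490835172/446030723; -3816729701/1784122892 12320025259/1784122892 1635989655/446030723; -490835172/446030723 1635989655/446030723 1004151651/446030723]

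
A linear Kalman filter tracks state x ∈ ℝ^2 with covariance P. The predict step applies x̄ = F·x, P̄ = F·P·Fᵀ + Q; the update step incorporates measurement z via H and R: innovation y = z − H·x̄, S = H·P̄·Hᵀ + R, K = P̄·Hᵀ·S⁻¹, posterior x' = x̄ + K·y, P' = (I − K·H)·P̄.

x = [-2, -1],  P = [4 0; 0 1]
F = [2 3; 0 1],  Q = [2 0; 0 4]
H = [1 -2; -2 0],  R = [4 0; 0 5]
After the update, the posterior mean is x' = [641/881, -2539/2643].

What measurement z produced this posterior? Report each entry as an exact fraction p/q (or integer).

x̄ = F·x = [-7, -1]
P̄ = F·P·Fᵀ + Q = [27 3; 3 5]
S = H·P̄·Hᵀ + R = [39 -42; -42 113]
K = P̄·Hᵀ·S⁻¹ = [35/881 -408/881; -1043/2643 -176/881]
x' − x̄ = [6808/881, 104/2643] = K·y
y = (KᵀK)⁻¹·Kᵀ·(x' − x̄) = [8, -16]
z = y + H·x̄ = [8, -16] + [-5, 14] = [3, -2]

z = [3, -2]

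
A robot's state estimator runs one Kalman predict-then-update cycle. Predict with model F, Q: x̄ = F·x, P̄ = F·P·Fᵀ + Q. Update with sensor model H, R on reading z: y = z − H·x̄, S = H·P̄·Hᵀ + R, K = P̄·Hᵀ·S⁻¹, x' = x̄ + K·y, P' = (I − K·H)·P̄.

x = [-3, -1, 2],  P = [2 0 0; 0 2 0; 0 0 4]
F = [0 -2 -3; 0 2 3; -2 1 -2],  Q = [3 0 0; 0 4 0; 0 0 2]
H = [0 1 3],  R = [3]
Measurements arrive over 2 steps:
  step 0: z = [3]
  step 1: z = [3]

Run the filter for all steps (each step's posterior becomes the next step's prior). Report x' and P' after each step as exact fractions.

step 0: x̄ = F·x = [-4, 4, 1]
step 0: P̄ = F·P·Fᵀ + Q = [47 -44 20; -44 48 -20; 20 -20 28]
step 0: y = z − H·x̄ = [-4]
step 0: S = H·P̄·Hᵀ + R = [183]
step 0: K = P̄·Hᵀ·S⁻¹ = [16/183; -4/61; 64/183]
step 0: x' = x̄ + K·y = [-796/183, 260/61, -73/183]
step 0: P' = (I − K·H)·P̄ = [8345/183 -2620/61 2636/183; -2620/61 2880/61 -964/61; 2636/183 -964/61 1028/183]
step 1: x̄ = F·x = [-447/61, 447/61, 2518/183]
step 1: P̄ = F·P·Fᵀ + Q = [3219/61 -3036/61 -9876/61; -3036/61 3280/61 9876/61; -9876/61 9876/61 110594/183]
step 1: y = z − H·x̄ = [-2782/61]
step 1: S = H·P̄·Hᵀ + R = [394501/61]
step 1: K = P̄·Hᵀ·S⁻¹ = [-32664/394501; 32908/394501; 120470/394501]
step 1: x' = x̄ + K·y = [-1401159/394501, 1390031/394501, -198182/1183503]
step 1: P' = (I − K·H)·P̄ = [3327243/394501 -2013084/394501 638364/394501; -2013084/394501 3459456/394501 -1120244/394501; 638364/394501 -1120244/394501 1481654/1183503]

step 0: x' = [-796/183, 260/61, -73/183], P' = [8345/183 -2620/61 2636/183; -2620/61 2880/61 -964/61; 2636/183 -964/61 1028/183]
step 1: x' = [-1401159/394501, 1390031/394501, -198182/1183503], P' = [3327243/394501 -2013084/394501 638364/394501; -2013084/394501 3459456/394501 -1120244/394501; 638364/394501 -1120244/394501 1481654/1183503]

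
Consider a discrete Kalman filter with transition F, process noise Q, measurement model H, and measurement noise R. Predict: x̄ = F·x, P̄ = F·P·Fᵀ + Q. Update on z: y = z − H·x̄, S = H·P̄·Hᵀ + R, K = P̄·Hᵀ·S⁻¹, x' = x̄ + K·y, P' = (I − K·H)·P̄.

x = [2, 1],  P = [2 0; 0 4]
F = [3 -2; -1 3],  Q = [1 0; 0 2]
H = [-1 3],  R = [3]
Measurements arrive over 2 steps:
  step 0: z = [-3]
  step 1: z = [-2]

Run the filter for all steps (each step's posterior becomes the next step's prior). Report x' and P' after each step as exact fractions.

step 0: x' = [1281/289, 139/289], P' = [4605/578 705/289; 705/289 310/289]
step 1: x' = [12973/4814, 159/2407], P' = [314067/16849 27507/4814; 27507/4814 9931/4814]

step 0: x̄ = F·x = [4, 1]
step 0: P̄ = F·P·Fᵀ + Q = [35 -30; -30 40]
step 0: y = z − H·x̄ = [-2]
step 0: S = H·P̄·Hᵀ + R = [578]
step 0: K = P̄·Hᵀ·S⁻¹ = [-125/578; 75/289]
step 0: x' = x̄ + K·y = [1281/289, 139/289]
step 0: P' = (I − K·H)·P̄ = [4605/578 705/289; 705/289 310/289]
step 1: x̄ = F·x = [3565/289, -864/289]
step 1: P̄ = F·P·Fᵀ + Q = [27583/578 -2025/578; -2025/578 2881/578]
step 1: y = z − H·x̄ = [5579/289]
step 1: S = H·P̄·Hᵀ + R = [33698/289]
step 1: K = P̄·Hᵀ·S⁻¹ = [-16829/33698; 381/2407]
step 1: x' = x̄ + K·y = [12973/4814, 159/2407]
step 1: P' = (I − K·H)·P̄ = [314067/16849 27507/4814; 27507/4814 9931/4814]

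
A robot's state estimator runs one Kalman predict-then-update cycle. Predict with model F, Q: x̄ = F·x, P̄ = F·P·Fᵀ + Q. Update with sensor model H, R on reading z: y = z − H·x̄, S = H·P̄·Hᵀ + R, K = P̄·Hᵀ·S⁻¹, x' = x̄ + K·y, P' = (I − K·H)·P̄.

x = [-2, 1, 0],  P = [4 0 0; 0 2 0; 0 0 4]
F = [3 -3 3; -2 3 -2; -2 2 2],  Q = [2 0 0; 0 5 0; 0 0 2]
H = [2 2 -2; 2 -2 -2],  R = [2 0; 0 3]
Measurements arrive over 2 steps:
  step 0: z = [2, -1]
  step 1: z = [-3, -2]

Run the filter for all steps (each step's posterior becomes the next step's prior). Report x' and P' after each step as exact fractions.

step 0: x' = [-7909/85213, 62611/85213, -26058/85213], P' = [920324/85213 -24502/85213 909660/85213; -24502/85213 26225/85213 -19056/85213; 909660/85213 -19056/85213 925530/85213]
step 1: x' = [931867818/8776939597, -1832501640/8776939597, 11736928918/8776939597], P' = [36596764133/8776939597 -1338792271/8776939597 34342118022/8776939597; -1338792271/8776939597 2659005496/8776939597 -746826842/8776939597; 34342118022/8776939597 -746826842/8776939597 34805268062/8776939597]

step 0: x̄ = F·x = [-9, 7, 6]
step 0: P̄ = F·P·Fᵀ + Q = [92 -66 -12; -66 55 12; -12 12 42]
step 0: y = z − H·x̄ = [18, 43]
step 0: S = H·P̄·Hᵀ + R = [230 412; 412 1479]
step 0: K = P̄·Hᵀ·S⁻¹ = [-13838/85213 23444/85213; 20779/85213 -21114/85213; -34926/85213 2124/85213]
step 0: x' = x̄ + K·y = [-7909/85213, 62611/85213, -26058/85213]
step 0: P' = (I − K·H)·P̄ = [920324/85213 -24502/85213 909660/85213; -24502/85213 26225/85213 -19056/85213; 909660/85213 -19056/85213 925530/85213]
step 1: x̄ = F·x = [-289734/85213, 255767/85213, 88924/85213]
step 1: P̄ = F·P·Fᵀ + Q = [34177061/85213 -22880439/85213 -420138/85213; -22880439/85213 15845482/85213 343434/85213; -420138/85213 343434/85213 425030/85213]
step 1: y = z − H·x̄ = [-9857/85213, 1098424/85213]
step 1: S = H·P̄·Hᵀ + R = [19530838/85213 78387540/85213; 78387540/85213 391198019/85213]
step 1: K = P̄·Hᵀ·S⁻¹ = [915853840/8776939597 2395625588/8776939597; 2067040067/8776939597 -2167313950/8776939597; -1209976882/8776939597 189117868/8776939597]
step 1: x' = x̄ + K·y = [931867818/8776939597, -1832501640/8776939597, 11736928918/8776939597]
step 1: P' = (I − K·H)·P̄ = [36596764133/8776939597 -1338792271/8776939597 34342118022/8776939597; -1338792271/8776939597 2659005496/8776939597 -746826842/8776939597; 34342118022/8776939597 -746826842/8776939597 34805268062/8776939597]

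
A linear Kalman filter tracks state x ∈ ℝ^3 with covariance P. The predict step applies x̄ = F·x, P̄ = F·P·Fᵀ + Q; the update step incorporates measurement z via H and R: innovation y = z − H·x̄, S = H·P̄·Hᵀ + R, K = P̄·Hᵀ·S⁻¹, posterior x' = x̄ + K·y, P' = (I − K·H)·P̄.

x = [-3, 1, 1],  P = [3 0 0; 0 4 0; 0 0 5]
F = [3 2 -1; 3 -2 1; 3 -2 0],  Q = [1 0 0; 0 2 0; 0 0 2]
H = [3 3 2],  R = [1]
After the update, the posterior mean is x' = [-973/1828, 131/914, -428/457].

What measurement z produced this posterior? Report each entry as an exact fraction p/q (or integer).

x̄ = F·x = [-8, -10, -11]
P̄ = F·P·Fᵀ + Q = [49 6 11; 6 50 43; 11 43 45]
S = H·P̄·Hᵀ + R = [1828]
K = P̄·Hᵀ·S⁻¹ = [187/1828; 127/914; 63/457]
x' − x̄ = [13651/1828, 9271/914, 4599/457] = K·y
y = (KᵀK)⁻¹·Kᵀ·(x' − x̄) = [73]
z = y + H·x̄ = [73] + [-76] = [-3]

z = [-3]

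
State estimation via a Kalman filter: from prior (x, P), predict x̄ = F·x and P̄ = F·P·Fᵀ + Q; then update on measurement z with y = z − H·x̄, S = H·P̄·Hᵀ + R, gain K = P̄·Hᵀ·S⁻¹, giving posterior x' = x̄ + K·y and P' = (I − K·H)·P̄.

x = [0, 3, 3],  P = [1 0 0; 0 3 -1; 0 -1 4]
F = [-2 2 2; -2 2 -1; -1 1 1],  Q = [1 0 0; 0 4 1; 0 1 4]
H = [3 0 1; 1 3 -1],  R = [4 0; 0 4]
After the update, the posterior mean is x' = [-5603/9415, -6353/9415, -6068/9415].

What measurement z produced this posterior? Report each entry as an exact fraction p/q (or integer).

x̄ = F·x = [12, 3, 6]
P̄ = F·P·Fᵀ + Q = [25 6 12; 6 28 4; 12 4 10]
S = H·P̄·Hᵀ + R = [311 107; 107 279]
K = P̄·Hᵀ·S⁻¹ = [5239/18830 83/18830; -383/9415 3049/9415; 1417/9415 -71/9415]
x' − x̄ = [-118583/9415, -34598/9415, -62558/9415] = K·y
y = (KᵀK)⁻¹·Kᵀ·(x' − x̄) = [-45, -17]
z = y + H·x̄ = [-45, -17] + [42, 15] = [-3, -2]

z = [-3, -2]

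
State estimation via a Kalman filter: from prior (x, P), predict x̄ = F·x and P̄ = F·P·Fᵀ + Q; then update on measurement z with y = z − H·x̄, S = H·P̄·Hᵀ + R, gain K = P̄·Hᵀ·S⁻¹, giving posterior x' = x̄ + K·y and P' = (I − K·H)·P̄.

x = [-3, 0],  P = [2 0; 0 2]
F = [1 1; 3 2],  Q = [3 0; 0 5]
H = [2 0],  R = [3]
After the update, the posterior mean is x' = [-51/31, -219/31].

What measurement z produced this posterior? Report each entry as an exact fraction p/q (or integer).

x̄ = F·x = [-3, -9]
P̄ = F·P·Fᵀ + Q = [7 10; 10 31]
S = H·P̄·Hᵀ + R = [31]
K = P̄·Hᵀ·S⁻¹ = [14/31; 20/31]
x' − x̄ = [42/31, 60/31] = K·y
y = (KᵀK)⁻¹·Kᵀ·(x' − x̄) = [3]
z = y + H·x̄ = [3] + [-6] = [-3]

z = [-3]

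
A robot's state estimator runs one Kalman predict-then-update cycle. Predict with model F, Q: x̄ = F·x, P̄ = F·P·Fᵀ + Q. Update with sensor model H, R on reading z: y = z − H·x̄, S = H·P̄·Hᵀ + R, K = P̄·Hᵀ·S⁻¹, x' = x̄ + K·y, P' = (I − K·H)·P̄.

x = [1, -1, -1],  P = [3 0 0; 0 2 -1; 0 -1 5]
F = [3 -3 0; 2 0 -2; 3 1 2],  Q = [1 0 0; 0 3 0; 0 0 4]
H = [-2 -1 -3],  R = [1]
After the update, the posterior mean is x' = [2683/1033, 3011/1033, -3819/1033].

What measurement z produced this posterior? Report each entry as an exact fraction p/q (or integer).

x̄ = F·x = [6, 4, 0]
P̄ = F·P·Fᵀ + Q = [46 12 27; 12 35 0; 27 0 49]
S = H·P̄·Hᵀ + R = [1033]
K = P̄·Hᵀ·S⁻¹ = [-185/1033; -59/1033; -201/1033]
x' − x̄ = [-3515/1033, -1121/1033, -3819/1033] = K·y
y = (KᵀK)⁻¹·Kᵀ·(x' − x̄) = [19]
z = y + H·x̄ = [19] + [-16] = [3]

z = [3]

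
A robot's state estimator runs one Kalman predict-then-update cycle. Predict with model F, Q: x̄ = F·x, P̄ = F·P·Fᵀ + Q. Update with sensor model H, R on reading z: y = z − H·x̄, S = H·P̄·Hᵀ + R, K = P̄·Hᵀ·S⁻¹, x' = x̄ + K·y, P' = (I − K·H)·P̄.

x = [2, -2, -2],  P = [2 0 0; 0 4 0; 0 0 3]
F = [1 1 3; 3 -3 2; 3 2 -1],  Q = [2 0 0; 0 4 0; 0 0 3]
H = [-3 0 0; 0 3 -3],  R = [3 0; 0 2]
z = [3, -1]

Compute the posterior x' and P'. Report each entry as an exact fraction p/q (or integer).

x̄ = F·x = [-6, 8, 4]
P̄ = F·P·Fᵀ + Q = [35 12 5; 12 70 -12; 5 -12 40]
y = z − H·x̄ = [-15, -13]
S = H·P̄·Hᵀ + R = [318 -63; -63 1208]
K = P̄·Hᵀ·S⁻¹ = [-41839/126725 21/126725; -1866/25345 5064/25345; -68/925 -123/925]
x' = x̄ + K·y = [-133038/126725, 164918/25345, 6319/925]
P' = (I − K·H)·P̄ = [41839/126725 1866/25345 68/925; 1866/25345 92246/5069 3342/185; 68/925 3342/185 16792/925]

x' = [-133038/126725, 164918/25345, 6319/925]
P' = [41839/126725 1866/25345 68/925; 1866/25345 92246/5069 3342/185; 68/925 3342/185 16792/925]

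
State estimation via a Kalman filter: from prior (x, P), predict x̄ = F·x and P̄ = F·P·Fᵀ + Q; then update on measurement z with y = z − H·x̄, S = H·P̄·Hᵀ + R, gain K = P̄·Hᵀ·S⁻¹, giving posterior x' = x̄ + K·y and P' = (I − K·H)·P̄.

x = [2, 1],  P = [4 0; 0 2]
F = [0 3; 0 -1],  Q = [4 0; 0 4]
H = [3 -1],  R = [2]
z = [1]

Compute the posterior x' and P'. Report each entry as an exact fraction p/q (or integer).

x' = [39/121, -13/121]
P' = [70/121 138/121; 138/121 438/121]

x̄ = F·x = [3, -1]
P̄ = F·P·Fᵀ + Q = [22 -6; -6 6]
y = z − H·x̄ = [-9]
S = H·P̄·Hᵀ + R = [242]
K = P̄·Hᵀ·S⁻¹ = [36/121; -12/121]
x' = x̄ + K·y = [39/121, -13/121]
P' = (I − K·H)·P̄ = [70/121 138/121; 138/121 438/121]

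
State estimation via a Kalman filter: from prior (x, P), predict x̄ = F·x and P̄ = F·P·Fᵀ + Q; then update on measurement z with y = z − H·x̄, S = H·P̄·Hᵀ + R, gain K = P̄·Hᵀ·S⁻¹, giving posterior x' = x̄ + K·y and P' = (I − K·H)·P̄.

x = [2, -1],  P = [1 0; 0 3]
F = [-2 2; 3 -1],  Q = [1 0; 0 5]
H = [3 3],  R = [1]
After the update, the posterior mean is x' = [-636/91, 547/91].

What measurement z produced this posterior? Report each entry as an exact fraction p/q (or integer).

z = [-3]

x̄ = F·x = [-6, 7]
P̄ = F·P·Fᵀ + Q = [17 -12; -12 17]
S = H·P̄·Hᵀ + R = [91]
K = P̄·Hᵀ·S⁻¹ = [15/91; 15/91]
x' − x̄ = [-90/91, -90/91] = K·y
y = (KᵀK)⁻¹·Kᵀ·(x' − x̄) = [-6]
z = y + H·x̄ = [-6] + [3] = [-3]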